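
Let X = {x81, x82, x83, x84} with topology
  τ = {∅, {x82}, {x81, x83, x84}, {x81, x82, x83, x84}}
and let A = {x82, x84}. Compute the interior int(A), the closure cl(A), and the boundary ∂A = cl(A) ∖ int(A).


int(A) = {x82}, cl(A) = {x81, x82, x83, x84}, ∂A = {x81, x83, x84}.

Closed sets in (X, τ) are complements of opens:
  closed(X, τ) = {∅, {x82}, {x81, x83, x84}, {x81, x82, x83, x84}}.
int(A) = ⋃ {U ∈ τ : U ⊆ A}. Opens contained in A: ∅, {x82}.
Taking the union of these: int(A) = {x82}.
cl(A) = ⋂ {C closed : A ⊆ C}. Closed sets containing A: {x81, x82, x83, x84}.
Intersecting these: cl(A) = {x81, x82, x83, x84}.
∂A = cl(A) ∖ int(A) = {x81, x82, x83, x84} ∖ {x82} = {x81, x83, x84}.


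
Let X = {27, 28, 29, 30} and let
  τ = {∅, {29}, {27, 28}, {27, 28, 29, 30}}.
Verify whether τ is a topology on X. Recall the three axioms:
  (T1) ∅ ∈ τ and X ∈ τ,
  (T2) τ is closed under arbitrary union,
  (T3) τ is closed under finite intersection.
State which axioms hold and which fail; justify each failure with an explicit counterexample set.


τ is NOT a topology on X.

Axiom (T1): ∅ ∈ τ? Yes; X ∈ τ? Yes.
Axiom (T2/T3): check pairwise unions and intersections of members of τ.
Counterexample for (T2): {29} ∪ {27, 28} = {27, 28, 29} ∉ τ. Therefore τ is NOT a topology.


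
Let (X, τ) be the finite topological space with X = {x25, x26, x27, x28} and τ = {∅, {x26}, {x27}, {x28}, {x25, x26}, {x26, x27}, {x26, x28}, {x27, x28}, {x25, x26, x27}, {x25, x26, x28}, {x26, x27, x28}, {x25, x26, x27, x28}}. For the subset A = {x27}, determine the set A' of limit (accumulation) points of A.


A' = ∅

For each x ∈ X, list the open sets U ∈ τ with x ∈ U, then check whether U ∩ (A ∖ {x}) ≠ ∅ for every such U.
  x = x25: open {x25, x26} ∋ x has {x25, x26} ∩ (A ∖ {x25}) = ∅, so x is NOT a limit point.
  x = x26: open {x26} ∋ x has {x26} ∩ (A ∖ {x26}) = ∅, so x is NOT a limit point.
  x = x27: open {x27} ∋ x has {x27} ∩ (A ∖ {x27}) = ∅, so x is NOT a limit point.
  x = x28: open {x28} ∋ x has {x28} ∩ (A ∖ {x28}) = ∅, so x is NOT a limit point.
Collecting: A' = ∅.


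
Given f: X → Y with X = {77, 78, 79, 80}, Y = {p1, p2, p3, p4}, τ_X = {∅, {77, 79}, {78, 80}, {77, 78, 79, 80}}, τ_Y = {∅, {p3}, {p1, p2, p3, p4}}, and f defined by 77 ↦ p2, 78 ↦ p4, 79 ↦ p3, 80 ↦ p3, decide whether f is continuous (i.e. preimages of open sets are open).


f is NOT continuous.

Compute f^{-1}(U) for each U ∈ τ_Y:
  U = ∅: f^{-1}(U) = ∅ ∈ τ_X ✓.
  U = {p3}: f^{-1}(U) = {79, 80} ∉ τ_X ✗.
  U = {p1, p2, p3, p4}: f^{-1}(U) = {77, 78, 79, 80} ∈ τ_X ✓.
Found U = {p3} with f^{-1}(U) = {79, 80} not in τ_X. Therefore f is NOT continuous.


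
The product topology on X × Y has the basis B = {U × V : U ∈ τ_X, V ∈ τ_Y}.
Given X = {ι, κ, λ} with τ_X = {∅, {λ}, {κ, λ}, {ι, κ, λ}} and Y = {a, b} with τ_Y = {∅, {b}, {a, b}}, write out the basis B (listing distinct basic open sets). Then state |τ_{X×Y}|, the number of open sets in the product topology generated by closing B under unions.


Basis B = {∅ × ∅, {λ} × {b}, {κ, λ} × {b}, {λ} × {a, b}, {ι, κ, λ} × {b}, {κ, λ} × {a, b}, {ι, κ, λ} × {a, b}}; |τ_{X×Y}| = 10.

Enumerate products U × V with U ∈ τ_X, V ∈ τ_Y (deduplicated):
  ∅ × ∅ = {} (∅)
  {λ} × {b} = {(λ,b)}
  {κ, λ} × {b} = {(κ,b), (λ,b)}
  {λ} × {a, b} = {(λ,a), (λ,b)}
  {ι, κ, λ} × {b} = {(ι,b), (κ,b), (λ,b)}
  {κ, λ} × {a, b} = {(κ,a), (κ,b), (λ,a), (λ,b)}
  {ι, κ, λ} × {a, b} = {(ι,a), (ι,b), (κ,a), (κ,b), (λ,a), (λ,b)}
These 7 distinct sets form the basis B.
Close under arbitrary unions to get τ_{X×Y}; counting gives |τ_{X×Y}| = 10.


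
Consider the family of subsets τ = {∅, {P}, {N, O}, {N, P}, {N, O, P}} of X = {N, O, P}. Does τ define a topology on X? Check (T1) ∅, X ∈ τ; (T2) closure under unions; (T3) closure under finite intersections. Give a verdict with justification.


τ is NOT a topology on X.

Axiom (T1): ∅ ∈ τ? Yes; X ∈ τ? Yes.
Axiom (T2/T3): check pairwise unions and intersections of members of τ.
Counterexample for (T3): {N, O} ∩ {N, P} = {N} ∉ τ. Therefore τ is NOT a topology.


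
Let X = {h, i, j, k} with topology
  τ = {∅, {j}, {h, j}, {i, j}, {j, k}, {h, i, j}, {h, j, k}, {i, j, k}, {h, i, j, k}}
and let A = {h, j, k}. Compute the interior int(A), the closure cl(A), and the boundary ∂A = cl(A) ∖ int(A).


int(A) = {h, j, k}, cl(A) = {h, i, j, k}, ∂A = {i}.

Closed sets in (X, τ) are complements of opens:
  closed(X, τ) = {∅, {h}, {i}, {k}, {h, i}, {h, k}, {i, k}, {h, i, k}, {h, i, j, k}}.
int(A) = ⋃ {U ∈ τ : U ⊆ A}. Opens contained in A: ∅, {j}, {h, j}, {j, k}, {h, j, k}.
Taking the union of these: int(A) = {h, j, k}.
cl(A) = ⋂ {C closed : A ⊆ C}. Closed sets containing A: {h, i, j, k}.
Intersecting these: cl(A) = {h, i, j, k}.
∂A = cl(A) ∖ int(A) = {h, i, j, k} ∖ {h, j, k} = {i}.


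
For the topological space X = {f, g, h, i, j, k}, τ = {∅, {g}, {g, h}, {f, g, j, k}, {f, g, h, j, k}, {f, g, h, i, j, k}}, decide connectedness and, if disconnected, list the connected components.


(X, τ) is connected.

Find clopen sets (U ∈ τ with X ∖ U ∈ τ):
  U = ∅, X ∖ U = {f, g, h, i, j, k} — both open, so U is clopen.
  U = {f, g, h, i, j, k}, X ∖ U = ∅ — both open, so U is clopen.
Only trivial clopens (∅ and X) exist, so (X, τ) is connected.
Compute connected components by grouping points that agree on all clopens:
  component: {f, g, h, i, j, k}


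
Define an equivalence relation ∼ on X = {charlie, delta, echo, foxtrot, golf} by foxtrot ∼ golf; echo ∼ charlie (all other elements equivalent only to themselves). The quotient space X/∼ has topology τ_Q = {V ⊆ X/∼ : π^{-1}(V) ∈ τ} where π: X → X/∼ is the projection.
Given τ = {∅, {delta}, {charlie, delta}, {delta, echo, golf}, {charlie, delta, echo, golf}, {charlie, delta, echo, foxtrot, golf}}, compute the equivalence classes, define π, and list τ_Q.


X/∼ = {[charlie=echo], [delta], [foxtrot=golf]}; |τ_Q| = 3.

Equivalence classes: [charlie=echo], [delta], [foxtrot=golf].
Quotient map π: X → X/∼ sends charlie ↦ [charlie=echo], delta ↦ [delta], echo ↦ [charlie=echo], foxtrot ↦ [foxtrot=golf], golf ↦ [foxtrot=golf].
For each subset V ⊆ X/∼, compute π^{-1}(V) ⊆ X and check whether π^{-1}(V) ∈ τ. V is open in τ_Q iff π^{-1}(V) ∈ τ.
  V = {}: π^{-1}(V) = ∅ ∈ τ ✓.
  V = {[charlie=echo]}: π^{-1}(V) = {charlie, echo} ∉ τ ✗.
  V = {[delta]}: π^{-1}(V) = {delta} ∈ τ ✓.
  V = {[charlie=echo], [delta]}: π^{-1}(V) = {charlie, delta, echo} ∉ τ ✗.
  V = {[foxtrot=golf]}: π^{-1}(V) = {foxtrot, golf} ∉ τ ✗.
  V = {[charlie=echo], [foxtrot=golf]}: π^{-1}(V) = {charlie, echo, foxtrot, golf} ∉ τ ✗.
  V = {[delta], [foxtrot=golf]}: π^{-1}(V) = {delta, foxtrot, golf} ∉ τ ✗.
  V = {[charlie=echo], [delta], [foxtrot=golf]}: π^{-1}(V) = {charlie, delta, echo, foxtrot, golf} ∈ τ ✓.
Open sets in the quotient: τ_Q = {{}, {[delta]}, {[charlie=echo], [delta], [foxtrot=golf]}} (3 elements).


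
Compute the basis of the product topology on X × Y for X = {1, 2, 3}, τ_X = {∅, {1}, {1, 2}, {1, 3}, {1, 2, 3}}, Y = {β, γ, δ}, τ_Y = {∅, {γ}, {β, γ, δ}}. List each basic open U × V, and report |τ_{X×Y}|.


Basis B = {∅ × ∅, {1} × {γ}, {1, 2} × {γ}, {1, 3} × {γ}, {1} × {β, γ, δ}, {1, 2, 3} × {γ}, {1, 2} × {β, γ, δ}, {1, 3} × {β, γ, δ}, {1, 2, 3} × {β, γ, δ}}; |τ_{X×Y}| = 14.

Enumerate products U × V with U ∈ τ_X, V ∈ τ_Y (deduplicated):
  ∅ × ∅ = {} (∅)
  {1} × {γ} = {(1,γ)}
  {1, 2} × {γ} = {(1,γ), (2,γ)}
  {1, 3} × {γ} = {(1,γ), (3,γ)}
  {1} × {β, γ, δ} = {(1,β), (1,γ), (1,δ)}
  {1, 2, 3} × {γ} = {(1,γ), (2,γ), (3,γ)}
  {1, 2} × {β, γ, δ} = {(1,β), (1,γ), (1,δ), (2,β), (2,γ), (2,δ)}
  {1, 3} × {β, γ, δ} = {(1,β), (1,γ), (1,δ), (3,β), (3,γ), (3,δ)}
  {1, 2, 3} × {β, γ, δ} = {(1,β), (1,γ), (1,δ), (2,β), (2,γ), (2,δ), (3,β), (3,γ), (3,δ)}
These 9 distinct sets form the basis B.
Close under arbitrary unions to get τ_{X×Y}; counting gives |τ_{X×Y}| = 14.


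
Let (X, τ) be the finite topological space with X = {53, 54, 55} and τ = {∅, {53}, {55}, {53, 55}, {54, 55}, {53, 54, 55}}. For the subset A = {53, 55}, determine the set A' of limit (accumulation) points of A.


A' = {54}

For each x ∈ X, list the open sets U ∈ τ with x ∈ U, then check whether U ∩ (A ∖ {x}) ≠ ∅ for every such U.
  x = 53: open {53} ∋ x has {53} ∩ (A ∖ {53}) = ∅, so x is NOT a limit point.
  x = 54: opens ∋ x are {54, 55}, {53, 54, 55}; each meets A ∖ {54}, so x IS a limit point.
  x = 55: open {55} ∋ x has {55} ∩ (A ∖ {55}) = ∅, so x is NOT a limit point.
Collecting: A' = {54}.


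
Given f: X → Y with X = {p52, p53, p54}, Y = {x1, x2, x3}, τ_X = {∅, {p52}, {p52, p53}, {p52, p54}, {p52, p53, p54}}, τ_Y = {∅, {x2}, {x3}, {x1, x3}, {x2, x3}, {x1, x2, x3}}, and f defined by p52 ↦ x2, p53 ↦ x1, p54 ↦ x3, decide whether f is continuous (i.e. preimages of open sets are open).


f is NOT continuous.

Compute f^{-1}(U) for each U ∈ τ_Y:
  U = ∅: f^{-1}(U) = ∅ ∈ τ_X ✓.
  U = {x2}: f^{-1}(U) = {p52} ∈ τ_X ✓.
  U = {x3}: f^{-1}(U) = {p54} ∉ τ_X ✗.
  U = {x1, x3}: f^{-1}(U) = {p53, p54} ∉ τ_X ✗.
  U = {x2, x3}: f^{-1}(U) = {p52, p54} ∈ τ_X ✓.
  U = {x1, x2, x3}: f^{-1}(U) = {p52, p53, p54} ∈ τ_X ✓.
Found U = {x3} with f^{-1}(U) = {p54} not in τ_X. Therefore f is NOT continuous.


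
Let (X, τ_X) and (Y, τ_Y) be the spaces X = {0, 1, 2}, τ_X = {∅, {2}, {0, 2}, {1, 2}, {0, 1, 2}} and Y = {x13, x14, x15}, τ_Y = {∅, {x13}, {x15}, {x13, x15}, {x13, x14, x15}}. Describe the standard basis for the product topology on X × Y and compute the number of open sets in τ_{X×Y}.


Basis B = {∅ × ∅, {2} × {x13}, {2} × {x15}, {0, 2} × {x13}, {0, 2} × {x15}, {1, 2} × {x13}, {1, 2} × {x15}, {2} × {x13, x15}, {0, 1, 2} × {x13}, {0, 1, 2} × {x15}, {2} × {x13, x14, x15}, {0, 2} × {x13, x15}, {1, 2} × {x13, x15}, {0, 2} × {x13, x14, x15}, {0, 1, 2} × {x13, x15}, {1, 2} × {x13, x14, x15}, {0, 1, 2} × {x13, x14, x15}}; |τ_{X×Y}| = 50.

Enumerate products U × V with U ∈ τ_X, V ∈ τ_Y (deduplicated):
  ∅ × ∅ = {} (∅)
  {2} × {x13} = {(2,x13)}
  {2} × {x15} = {(2,x15)}
  {0, 2} × {x13} = {(0,x13), (2,x13)}
  {0, 2} × {x15} = {(0,x15), (2,x15)}
  {1, 2} × {x13} = {(1,x13), (2,x13)}
  {1, 2} × {x15} = {(1,x15), (2,x15)}
  {2} × {x13, x15} = {(2,x13), (2,x15)}
  {0, 1, 2} × {x13} = {(0,x13), (1,x13), (2,x13)}
  {0, 1, 2} × {x15} = {(0,x15), (1,x15), (2,x15)}
  {2} × {x13, x14, x15} = {(2,x13), (2,x14), (2,x15)}
  {0, 2} × {x13, x15} = {(0,x13), (0,x15), (2,x13), (2,x15)}
  {1, 2} × {x13, x15} = {(1,x13), (1,x15), (2,x13), (2,x15)}
  {0, 2} × {x13, x14, x15} = {(0,x13), (0,x14), (0,x15), (2,x13), (2,x14), (2,x15)}
  {0, 1, 2} × {x13, x15} = {(0,x13), (0,x15), (1,x13), (1,x15), (2,x13), (2,x15)}
  {1, 2} × {x13, x14, x15} = {(1,x13), (1,x14), (1,x15), (2,x13), (2,x14), (2,x15)}
  {0, 1, 2} × {x13, x14, x15} = {(0,x13), (0,x14), (0,x15), (1,x13), (1,x14), (1,x15), (2,x13), (2,x14), (2,x15)}
These 17 distinct sets form the basis B.
Close under arbitrary unions to get τ_{X×Y}; counting gives |τ_{X×Y}| = 50.


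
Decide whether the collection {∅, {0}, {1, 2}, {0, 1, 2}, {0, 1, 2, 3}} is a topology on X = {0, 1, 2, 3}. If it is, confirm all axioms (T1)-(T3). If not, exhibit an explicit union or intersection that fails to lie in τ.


τ IS a topology on X.

Axiom (T1): ∅ ∈ τ? Yes; X ∈ τ? Yes.
Axiom (T2/T3): check pairwise unions and intersections of members of τ.
All pairwise intersections and unions checked — each lies in τ. Therefore τ satisfies (T1), (T2), (T3): it IS a topology on X.


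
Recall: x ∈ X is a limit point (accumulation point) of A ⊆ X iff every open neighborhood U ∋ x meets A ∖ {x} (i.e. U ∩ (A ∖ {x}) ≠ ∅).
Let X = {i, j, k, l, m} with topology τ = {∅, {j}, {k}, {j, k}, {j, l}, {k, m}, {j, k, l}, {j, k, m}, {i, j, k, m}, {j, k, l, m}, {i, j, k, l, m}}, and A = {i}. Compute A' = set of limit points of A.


A' = ∅

For each x ∈ X, list the open sets U ∈ τ with x ∈ U, then check whether U ∩ (A ∖ {x}) ≠ ∅ for every such U.
  x = i: open {i, j, k, m} ∋ x has {i, j, k, m} ∩ (A ∖ {i}) = ∅, so x is NOT a limit point.
  x = j: open {j} ∋ x has {j} ∩ (A ∖ {j}) = ∅, so x is NOT a limit point.
  x = k: open {k} ∋ x has {k} ∩ (A ∖ {k}) = ∅, so x is NOT a limit point.
  x = l: open {j, l} ∋ x has {j, l} ∩ (A ∖ {l}) = ∅, so x is NOT a limit point.
  x = m: open {k, m} ∋ x has {k, m} ∩ (A ∖ {m}) = ∅, so x is NOT a limit point.
Collecting: A' = ∅.


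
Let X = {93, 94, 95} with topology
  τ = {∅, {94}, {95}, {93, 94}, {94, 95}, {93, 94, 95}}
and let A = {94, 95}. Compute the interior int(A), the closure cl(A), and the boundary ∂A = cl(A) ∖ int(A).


int(A) = {94, 95}, cl(A) = {93, 94, 95}, ∂A = {93}.

Closed sets in (X, τ) are complements of opens:
  closed(X, τ) = {∅, {93}, {95}, {93, 94}, {93, 95}, {93, 94, 95}}.
int(A) = ⋃ {U ∈ τ : U ⊆ A}. Opens contained in A: ∅, {94}, {95}, {94, 95}.
Taking the union of these: int(A) = {94, 95}.
cl(A) = ⋂ {C closed : A ⊆ C}. Closed sets containing A: {93, 94, 95}.
Intersecting these: cl(A) = {93, 94, 95}.
∂A = cl(A) ∖ int(A) = {93, 94, 95} ∖ {94, 95} = {93}.


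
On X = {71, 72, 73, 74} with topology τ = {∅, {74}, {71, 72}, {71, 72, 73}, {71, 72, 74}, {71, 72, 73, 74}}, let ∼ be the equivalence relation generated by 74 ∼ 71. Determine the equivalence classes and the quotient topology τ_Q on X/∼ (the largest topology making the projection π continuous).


X/∼ = {[71=74], [72], [73]}; |τ_Q| = 3.

Equivalence classes: [71=74], [72], [73].
Quotient map π: X → X/∼ sends 71 ↦ [71=74], 72 ↦ [72], 73 ↦ [73], 74 ↦ [71=74].
For each subset V ⊆ X/∼, compute π^{-1}(V) ⊆ X and check whether π^{-1}(V) ∈ τ. V is open in τ_Q iff π^{-1}(V) ∈ τ.
  V = {}: π^{-1}(V) = ∅ ∈ τ ✓.
  V = {[71=74]}: π^{-1}(V) = {71, 74} ∉ τ ✗.
  V = {[72]}: π^{-1}(V) = {72} ∉ τ ✗.
  V = {[71=74], [72]}: π^{-1}(V) = {71, 72, 74} ∈ τ ✓.
  V = {[73]}: π^{-1}(V) = {73} ∉ τ ✗.
  V = {[71=74], [73]}: π^{-1}(V) = {71, 73, 74} ∉ τ ✗.
  V = {[72], [73]}: π^{-1}(V) = {72, 73} ∉ τ ✗.
  V = {[71=74], [72], [73]}: π^{-1}(V) = {71, 72, 73, 74} ∈ τ ✓.
Open sets in the quotient: τ_Q = {{}, {[71=74], [72]}, {[71=74], [72], [73]}} (3 elements).


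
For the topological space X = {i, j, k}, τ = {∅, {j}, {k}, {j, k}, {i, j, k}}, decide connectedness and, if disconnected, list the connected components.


(X, τ) is connected.

Find clopen sets (U ∈ τ with X ∖ U ∈ τ):
  U = ∅, X ∖ U = {i, j, k} — both open, so U is clopen.
  U = {i, j, k}, X ∖ U = ∅ — both open, so U is clopen.
Only trivial clopens (∅ and X) exist, so (X, τ) is connected.
Compute connected components by grouping points that agree on all clopens:
  component: {i, j, k}


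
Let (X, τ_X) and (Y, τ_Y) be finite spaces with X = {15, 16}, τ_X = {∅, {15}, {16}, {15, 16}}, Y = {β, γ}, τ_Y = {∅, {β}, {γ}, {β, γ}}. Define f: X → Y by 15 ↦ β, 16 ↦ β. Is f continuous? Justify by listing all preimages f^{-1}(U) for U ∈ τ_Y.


f IS continuous.

Compute f^{-1}(U) for each U ∈ τ_Y:
  U = ∅: f^{-1}(U) = ∅ ∈ τ_X ✓.
  U = {β}: f^{-1}(U) = {15, 16} ∈ τ_X ✓.
  U = {γ}: f^{-1}(U) = ∅ ∈ τ_X ✓.
  U = {β, γ}: f^{-1}(U) = {15, 16} ∈ τ_X ✓.
Every preimage lies in τ_X, so f IS continuous.


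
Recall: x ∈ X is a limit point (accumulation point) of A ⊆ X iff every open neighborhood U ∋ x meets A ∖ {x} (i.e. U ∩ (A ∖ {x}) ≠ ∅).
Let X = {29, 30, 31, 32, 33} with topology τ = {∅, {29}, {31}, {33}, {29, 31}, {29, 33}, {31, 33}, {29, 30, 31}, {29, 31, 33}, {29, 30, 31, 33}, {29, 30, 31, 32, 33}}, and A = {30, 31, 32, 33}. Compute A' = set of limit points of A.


A' = {30, 32}

For each x ∈ X, list the open sets U ∈ τ with x ∈ U, then check whether U ∩ (A ∖ {x}) ≠ ∅ for every such U.
  x = 29: open {29} ∋ x has {29} ∩ (A ∖ {29}) = ∅, so x is NOT a limit point.
  x = 30: opens ∋ x are {29, 30, 31}, {29, 30, 31, 33}, {29, 30, 31, 32, 33}; each meets A ∖ {30}, so x IS a limit point.
  x = 31: open {31} ∋ x has {31} ∩ (A ∖ {31}) = ∅, so x is NOT a limit point.
  x = 32: opens ∋ x are {29, 30, 31, 32, 33}; each meets A ∖ {32}, so x IS a limit point.
  x = 33: open {33} ∋ x has {33} ∩ (A ∖ {33}) = ∅, so x is NOT a limit point.
Collecting: A' = {30, 32}.


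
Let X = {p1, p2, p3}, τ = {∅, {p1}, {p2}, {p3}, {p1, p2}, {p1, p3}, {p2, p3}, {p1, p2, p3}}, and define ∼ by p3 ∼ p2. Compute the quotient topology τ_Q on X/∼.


X/∼ = {[p1], [p2=p3]}; |τ_Q| = 4.

Equivalence classes: [p1], [p2=p3].
Quotient map π: X → X/∼ sends p1 ↦ [p1], p2 ↦ [p2=p3], p3 ↦ [p2=p3].
For each subset V ⊆ X/∼, compute π^{-1}(V) ⊆ X and check whether π^{-1}(V) ∈ τ. V is open in τ_Q iff π^{-1}(V) ∈ τ.
  V = {}: π^{-1}(V) = ∅ ∈ τ ✓.
  V = {[p1]}: π^{-1}(V) = {p1} ∈ τ ✓.
  V = {[p2=p3]}: π^{-1}(V) = {p2, p3} ∈ τ ✓.
  V = {[p1], [p2=p3]}: π^{-1}(V) = {p1, p2, p3} ∈ τ ✓.
Open sets in the quotient: τ_Q = {{}, {[p1]}, {[p2=p3]}, {[p1], [p2=p3]}} (4 elements).


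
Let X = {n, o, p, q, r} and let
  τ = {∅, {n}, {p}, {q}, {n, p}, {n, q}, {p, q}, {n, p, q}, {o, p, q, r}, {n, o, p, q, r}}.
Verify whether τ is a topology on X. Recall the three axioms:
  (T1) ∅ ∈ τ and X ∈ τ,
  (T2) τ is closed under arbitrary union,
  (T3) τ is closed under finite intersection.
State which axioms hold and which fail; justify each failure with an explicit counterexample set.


τ IS a topology on X.

Axiom (T1): ∅ ∈ τ? Yes; X ∈ τ? Yes.
Axiom (T2/T3): check pairwise unions and intersections of members of τ.
All pairwise intersections and unions checked — each lies in τ. Therefore τ satisfies (T1), (T2), (T3): it IS a topology on X.


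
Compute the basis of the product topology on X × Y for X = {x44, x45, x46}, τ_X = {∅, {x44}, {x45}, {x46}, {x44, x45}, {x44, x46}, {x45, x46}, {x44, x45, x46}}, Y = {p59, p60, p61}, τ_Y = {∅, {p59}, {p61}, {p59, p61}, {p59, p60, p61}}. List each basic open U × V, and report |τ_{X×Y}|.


Basis B = {∅ × ∅, {x44} × {p59}, {x44} × {p61}, {x45} × {p59}, {x45} × {p61}, {x46} × {p59}, {x46} × {p61}, {x44} × {p59, p61}, {x44, x45} × {p59}, {x44, x46} × {p59}, {x44, x45} × {p61}, {x44, x46} × {p61}, {x45} × {p59, p61}, {x45, x46} × {p59}, {x45, x46} × {p61}, {x46} × {p59, p61}, {x44} × {p59, p60, p61}, {x44, x45, x46} × {p59}, {x44, x45, x46} × {p61}, {x45} × {p59, p60, p61}, {x46} × {p59, p60, p61}, {x44, x45} × {p59, p61}, {x44, x46} × {p59, p61}, {x45, x46} × {p59, p61}, {x44, x45} × {p59, p60, p61}, {x44, x46} × {p59, p60, p61}, {x44, x45, x46} × {p59, p61}, {x45, x46} × {p59, p60, p61}, {x44, x45, x46} × {p59, p60, p61}}; |τ_{X×Y}| = 125.

Enumerate products U × V with U ∈ τ_X, V ∈ τ_Y (deduplicated):
  ∅ × ∅ = {} (∅)
  {x44} × {p59} = {(x44,p59)}
  {x44} × {p61} = {(x44,p61)}
  {x45} × {p59} = {(x45,p59)}
  {x45} × {p61} = {(x45,p61)}
  {x46} × {p59} = {(x46,p59)}
  {x46} × {p61} = {(x46,p61)}
  {x44} × {p59, p61} = {(x44,p59), (x44,p61)}
  {x44, x45} × {p59} = {(x44,p59), (x45,p59)}
  {x44, x46} × {p59} = {(x44,p59), (x46,p59)}
  {x44, x45} × {p61} = {(x44,p61), (x45,p61)}
  {x44, x46} × {p61} = {(x44,p61), (x46,p61)}
  {x45} × {p59, p61} = {(x45,p59), (x45,p61)}
  {x45, x46} × {p59} = {(x45,p59), (x46,p59)}
  {x45, x46} × {p61} = {(x45,p61), (x46,p61)}
  {x46} × {p59, p61} = {(x46,p59), (x46,p61)}
  {x44} × {p59, p60, p61} = {(x44,p59), (x44,p60), (x44,p61)}
  {x44, x45, x46} × {p59} = {(x44,p59), (x45,p59), (x46,p59)}
  {x44, x45, x46} × {p61} = {(x44,p61), (x45,p61), (x46,p61)}
  {x45} × {p59, p60, p61} = {(x45,p59), (x45,p60), (x45,p61)}
  {x46} × {p59, p60, p61} = {(x46,p59), (x46,p60), (x46,p61)}
  {x44, x45} × {p59, p61} = {(x44,p59), (x44,p61), (x45,p59), (x45,p61)}
  {x44, x46} × {p59, p61} = {(x44,p59), (x44,p61), (x46,p59), (x46,p61)}
  {x45, x46} × {p59, p61} = {(x45,p59), (x45,p61), (x46,p59), (x46,p61)}
  {x44, x45} × {p59, p60, p61} = {(x44,p59), (x44,p60), (x44,p61), (x45,p59), (x45,p60), (x45,p61)}
  {x44, x46} × {p59, p60, p61} = {(x44,p59), (x44,p60), (x44,p61), (x46,p59), (x46,p60), (x46,p61)}
  {x44, x45, x46} × {p59, p61} = {(x44,p59), (x44,p61), (x45,p59), (x45,p61), (x46,p59), (x46,p61)}
  {x45, x46} × {p59, p60, p61} = {(x45,p59), (x45,p60), (x45,p61), (x46,p59), (x46,p60), (x46,p61)}
  {x44, x45, x46} × {p59, p60, p61} = {(x44,p59), (x44,p60), (x44,p61), (x45,p59), (x45,p60), (x45,p61), (x46,p59), (x46,p60), (x46,p61)}
These 29 distinct sets form the basis B.
Close under arbitrary unions to get τ_{X×Y}; counting gives |τ_{X×Y}| = 125.


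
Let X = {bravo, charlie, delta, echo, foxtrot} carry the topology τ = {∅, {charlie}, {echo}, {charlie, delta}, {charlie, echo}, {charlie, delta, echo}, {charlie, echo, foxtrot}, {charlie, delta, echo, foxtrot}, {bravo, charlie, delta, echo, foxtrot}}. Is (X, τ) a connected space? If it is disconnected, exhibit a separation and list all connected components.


(X, τ) is connected.

Find clopen sets (U ∈ τ with X ∖ U ∈ τ):
  U = ∅, X ∖ U = {bravo, charlie, delta, echo, foxtrot} — both open, so U is clopen.
  U = {bravo, charlie, delta, echo, foxtrot}, X ∖ U = ∅ — both open, so U is clopen.
Only trivial clopens (∅ and X) exist, so (X, τ) is connected.
Compute connected components by grouping points that agree on all clopens:
  component: {bravo, charlie, delta, echo, foxtrot}


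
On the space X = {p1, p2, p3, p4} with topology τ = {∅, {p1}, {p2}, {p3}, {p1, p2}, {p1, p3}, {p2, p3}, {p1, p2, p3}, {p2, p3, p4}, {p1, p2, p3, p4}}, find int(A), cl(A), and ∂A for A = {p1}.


int(A) = {p1}, cl(A) = {p1}, ∂A = ∅.

Closed sets in (X, τ) are complements of opens:
  closed(X, τ) = {∅, {p1}, {p4}, {p1, p4}, {p2, p4}, {p3, p4}, {p1, p2, p4}, {p1, p3, p4}, {p2, p3, p4}, {p1, p2, p3, p4}}.
int(A) = ⋃ {U ∈ τ : U ⊆ A}. Opens contained in A: ∅, {p1}.
Taking the union of these: int(A) = {p1}.
cl(A) = ⋂ {C closed : A ⊆ C}. Closed sets containing A: {p1}, {p1, p4}, {p1, p2, p4}, {p1, p3, p4}, {p1, p2, p3, p4}.
Intersecting these: cl(A) = {p1}.
∂A = cl(A) ∖ int(A) = {p1} ∖ {p1} = ∅.


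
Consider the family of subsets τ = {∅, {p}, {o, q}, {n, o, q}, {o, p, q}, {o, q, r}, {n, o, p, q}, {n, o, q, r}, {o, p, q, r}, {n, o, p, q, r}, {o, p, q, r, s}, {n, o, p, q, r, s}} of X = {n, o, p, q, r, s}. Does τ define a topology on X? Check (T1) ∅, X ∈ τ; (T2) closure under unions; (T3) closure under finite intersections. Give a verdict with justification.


τ IS a topology on X.

Axiom (T1): ∅ ∈ τ? Yes; X ∈ τ? Yes.
Axiom (T2/T3): check pairwise unions and intersections of members of τ.
All pairwise intersections and unions checked — each lies in τ. Therefore τ satisfies (T1), (T2), (T3): it IS a topology on X.


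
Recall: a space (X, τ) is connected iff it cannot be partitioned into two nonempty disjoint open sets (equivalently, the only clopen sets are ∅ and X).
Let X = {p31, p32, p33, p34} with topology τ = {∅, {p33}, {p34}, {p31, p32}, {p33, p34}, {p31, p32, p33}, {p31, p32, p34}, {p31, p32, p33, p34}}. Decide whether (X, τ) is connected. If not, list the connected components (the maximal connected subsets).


(X, τ) is disconnected; components = [{p33}, {p34}, {p31, p32}].

Find clopen sets (U ∈ τ with X ∖ U ∈ τ):
  U = ∅, X ∖ U = {p31, p32, p33, p34} — both open, so U is clopen.
  U = {p33}, X ∖ U = {p31, p32, p34} — both open, so U is clopen.
  U = {p34}, X ∖ U = {p31, p32, p33} — both open, so U is clopen.
  U = {p31, p32}, X ∖ U = {p33, p34} — both open, so U is clopen.
  U = {p33, p34}, X ∖ U = {p31, p32} — both open, so U is clopen.
  U = {p31, p32, p33}, X ∖ U = {p34} — both open, so U is clopen.
  U = {p31, p32, p34}, X ∖ U = {p33} — both open, so U is clopen.
  U = {p31, p32, p33, p34}, X ∖ U = ∅ — both open, so U is clopen.
Nontrivial clopen(s) exist: e.g. {p34}. So (X, τ) is disconnected.
Compute connected components by grouping points that agree on all clopens:
  component: {p33}
  component: {p34}
  component: {p31, p32}


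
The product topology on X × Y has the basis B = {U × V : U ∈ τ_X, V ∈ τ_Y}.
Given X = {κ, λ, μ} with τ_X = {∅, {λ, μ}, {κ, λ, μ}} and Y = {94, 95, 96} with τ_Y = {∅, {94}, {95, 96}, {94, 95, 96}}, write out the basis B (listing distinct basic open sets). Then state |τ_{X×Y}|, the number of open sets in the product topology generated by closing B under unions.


Basis B = {∅ × ∅, {λ, μ} × {94}, {κ, λ, μ} × {94}, {λ, μ} × {95, 96}, {κ, λ, μ} × {95, 96}, {λ, μ} × {94, 95, 96}, {κ, λ, μ} × {94, 95, 96}}; |τ_{X×Y}| = 9.

Enumerate products U × V with U ∈ τ_X, V ∈ τ_Y (deduplicated):
  ∅ × ∅ = {} (∅)
  {λ, μ} × {94} = {(λ,94), (μ,94)}
  {κ, λ, μ} × {94} = {(κ,94), (λ,94), (μ,94)}
  {λ, μ} × {95, 96} = {(λ,95), (λ,96), (μ,95), (μ,96)}
  {κ, λ, μ} × {95, 96} = {(κ,95), (κ,96), (λ,95), (λ,96), (μ,95), (μ,96)}
  {λ, μ} × {94, 95, 96} = {(λ,94), (λ,95), (λ,96), (μ,94), (μ,95), (μ,96)}
  {κ, λ, μ} × {94, 95, 96} = {(κ,94), (κ,95), (κ,96), (λ,94), (λ,95), (λ,96), (μ,94), (μ,95), (μ,96)}
These 7 distinct sets form the basis B.
Close under arbitrary unions to get τ_{X×Y}; counting gives |τ_{X×Y}| = 9.


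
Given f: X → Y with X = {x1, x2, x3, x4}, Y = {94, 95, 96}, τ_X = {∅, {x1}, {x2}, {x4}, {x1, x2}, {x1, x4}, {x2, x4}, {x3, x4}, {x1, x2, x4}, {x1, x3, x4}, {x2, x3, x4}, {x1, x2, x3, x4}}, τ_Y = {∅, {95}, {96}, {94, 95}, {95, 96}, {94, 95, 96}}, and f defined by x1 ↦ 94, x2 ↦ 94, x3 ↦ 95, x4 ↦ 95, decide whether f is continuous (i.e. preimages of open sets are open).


f IS continuous.

Compute f^{-1}(U) for each U ∈ τ_Y:
  U = ∅: f^{-1}(U) = ∅ ∈ τ_X ✓.
  U = {95}: f^{-1}(U) = {x3, x4} ∈ τ_X ✓.
  U = {96}: f^{-1}(U) = ∅ ∈ τ_X ✓.
  U = {94, 95}: f^{-1}(U) = {x1, x2, x3, x4} ∈ τ_X ✓.
  U = {95, 96}: f^{-1}(U) = {x3, x4} ∈ τ_X ✓.
  U = {94, 95, 96}: f^{-1}(U) = {x1, x2, x3, x4} ∈ τ_X ✓.
Every preimage lies in τ_X, so f IS continuous.


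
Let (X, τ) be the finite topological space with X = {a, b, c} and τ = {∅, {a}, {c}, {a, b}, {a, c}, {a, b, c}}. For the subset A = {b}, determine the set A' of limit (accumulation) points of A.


A' = ∅

For each x ∈ X, list the open sets U ∈ τ with x ∈ U, then check whether U ∩ (A ∖ {x}) ≠ ∅ for every such U.
  x = a: open {a} ∋ x has {a} ∩ (A ∖ {a}) = ∅, so x is NOT a limit point.
  x = b: open {a, b} ∋ x has {a, b} ∩ (A ∖ {b}) = ∅, so x is NOT a limit point.
  x = c: open {c} ∋ x has {c} ∩ (A ∖ {c}) = ∅, so x is NOT a limit point.
Collecting: A' = ∅.


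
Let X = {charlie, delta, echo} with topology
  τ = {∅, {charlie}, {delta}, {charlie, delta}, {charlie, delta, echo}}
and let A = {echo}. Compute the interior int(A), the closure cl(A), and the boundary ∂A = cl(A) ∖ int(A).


int(A) = ∅, cl(A) = {echo}, ∂A = {echo}.

Closed sets in (X, τ) are complements of opens:
  closed(X, τ) = {∅, {echo}, {charlie, echo}, {delta, echo}, {charlie, delta, echo}}.
int(A) = ⋃ {U ∈ τ : U ⊆ A}. Opens contained in A: ∅.
Taking the union of these: int(A) = ∅.
cl(A) = ⋂ {C closed : A ⊆ C}. Closed sets containing A: {echo}, {charlie, echo}, {delta, echo}, {charlie, delta, echo}.
Intersecting these: cl(A) = {echo}.
∂A = cl(A) ∖ int(A) = {echo} ∖ ∅ = {echo}.


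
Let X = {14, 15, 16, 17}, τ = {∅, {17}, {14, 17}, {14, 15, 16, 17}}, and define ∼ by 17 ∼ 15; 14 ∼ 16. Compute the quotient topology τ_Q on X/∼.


X/∼ = {[14=16], [15=17]}; |τ_Q| = 2.

Equivalence classes: [14=16], [15=17].
Quotient map π: X → X/∼ sends 14 ↦ [14=16], 15 ↦ [15=17], 16 ↦ [14=16], 17 ↦ [15=17].
For each subset V ⊆ X/∼, compute π^{-1}(V) ⊆ X and check whether π^{-1}(V) ∈ τ. V is open in τ_Q iff π^{-1}(V) ∈ τ.
  V = {}: π^{-1}(V) = ∅ ∈ τ ✓.
  V = {[14=16]}: π^{-1}(V) = {14, 16} ∉ τ ✗.
  V = {[15=17]}: π^{-1}(V) = {15, 17} ∉ τ ✗.
  V = {[14=16], [15=17]}: π^{-1}(V) = {14, 15, 16, 17} ∈ τ ✓.
Open sets in the quotient: τ_Q = {{}, {[14=16], [15=17]}} (2 elements).


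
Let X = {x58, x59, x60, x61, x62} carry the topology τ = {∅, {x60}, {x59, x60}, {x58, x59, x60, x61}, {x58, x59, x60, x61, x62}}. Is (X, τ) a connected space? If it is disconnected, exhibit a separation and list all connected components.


(X, τ) is connected.

Find clopen sets (U ∈ τ with X ∖ U ∈ τ):
  U = ∅, X ∖ U = {x58, x59, x60, x61, x62} — both open, so U is clopen.
  U = {x58, x59, x60, x61, x62}, X ∖ U = ∅ — both open, so U is clopen.
Only trivial clopens (∅ and X) exist, so (X, τ) is connected.
Compute connected components by grouping points that agree on all clopens:
  component: {x58, x59, x60, x61, x62}


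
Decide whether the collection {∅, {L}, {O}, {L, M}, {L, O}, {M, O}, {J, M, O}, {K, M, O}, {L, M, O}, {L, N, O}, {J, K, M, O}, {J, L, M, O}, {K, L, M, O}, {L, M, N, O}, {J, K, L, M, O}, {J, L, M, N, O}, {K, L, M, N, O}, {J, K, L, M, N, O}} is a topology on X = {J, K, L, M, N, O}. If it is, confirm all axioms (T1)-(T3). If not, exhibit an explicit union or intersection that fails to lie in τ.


τ is NOT a topology on X.

Axiom (T1): ∅ ∈ τ? Yes; X ∈ τ? Yes.
Axiom (T2/T3): check pairwise unions and intersections of members of τ.
Counterexample for (T3): {L, M} ∩ {M, O} = {M} ∉ τ. Therefore τ is NOT a topology.


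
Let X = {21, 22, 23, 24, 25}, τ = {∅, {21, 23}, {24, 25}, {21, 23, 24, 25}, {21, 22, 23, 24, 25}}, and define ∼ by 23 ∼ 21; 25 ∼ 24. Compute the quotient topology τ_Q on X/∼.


X/∼ = {[21=23], [22], [24=25]}; |τ_Q| = 5.

Equivalence classes: [21=23], [22], [24=25].
Quotient map π: X → X/∼ sends 21 ↦ [21=23], 22 ↦ [22], 23 ↦ [21=23], 24 ↦ [24=25], 25 ↦ [24=25].
For each subset V ⊆ X/∼, compute π^{-1}(V) ⊆ X and check whether π^{-1}(V) ∈ τ. V is open in τ_Q iff π^{-1}(V) ∈ τ.
  V = {}: π^{-1}(V) = ∅ ∈ τ ✓.
  V = {[21=23]}: π^{-1}(V) = {21, 23} ∈ τ ✓.
  V = {[22]}: π^{-1}(V) = {22} ∉ τ ✗.
  V = {[21=23], [22]}: π^{-1}(V) = {21, 22, 23} ∉ τ ✗.
  V = {[24=25]}: π^{-1}(V) = {24, 25} ∈ τ ✓.
  V = {[21=23], [24=25]}: π^{-1}(V) = {21, 23, 24, 25} ∈ τ ✓.
  V = {[22], [24=25]}: π^{-1}(V) = {22, 24, 25} ∉ τ ✗.
  V = {[21=23], [22], [24=25]}: π^{-1}(V) = {21, 22, 23, 24, 25} ∈ τ ✓.
Open sets in the quotient: τ_Q = {{}, {[21=23]}, {[24=25]}, {[21=23], [24=25]}, {[21=23], [22], [24=25]}} (5 elements).


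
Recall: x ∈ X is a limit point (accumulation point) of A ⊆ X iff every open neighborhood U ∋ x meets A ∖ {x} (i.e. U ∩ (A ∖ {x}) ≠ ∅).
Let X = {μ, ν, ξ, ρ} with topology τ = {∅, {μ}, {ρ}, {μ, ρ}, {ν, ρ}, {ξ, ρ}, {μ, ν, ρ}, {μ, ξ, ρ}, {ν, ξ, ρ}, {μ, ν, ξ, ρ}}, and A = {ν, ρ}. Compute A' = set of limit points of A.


A' = {ν, ξ}

For each x ∈ X, list the open sets U ∈ τ with x ∈ U, then check whether U ∩ (A ∖ {x}) ≠ ∅ for every such U.
  x = μ: open {μ} ∋ x has {μ} ∩ (A ∖ {μ}) = ∅, so x is NOT a limit point.
  x = ν: opens ∋ x are {ν, ρ}, {μ, ν, ρ}, {ν, ξ, ρ}, {μ, ν, ξ, ρ}; each meets A ∖ {ν}, so x IS a limit point.
  x = ξ: opens ∋ x are {ξ, ρ}, {μ, ξ, ρ}, {ν, ξ, ρ}, {μ, ν, ξ, ρ}; each meets A ∖ {ξ}, so x IS a limit point.
  x = ρ: open {ρ} ∋ x has {ρ} ∩ (A ∖ {ρ}) = ∅, so x is NOT a limit point.
Collecting: A' = {ν, ξ}.


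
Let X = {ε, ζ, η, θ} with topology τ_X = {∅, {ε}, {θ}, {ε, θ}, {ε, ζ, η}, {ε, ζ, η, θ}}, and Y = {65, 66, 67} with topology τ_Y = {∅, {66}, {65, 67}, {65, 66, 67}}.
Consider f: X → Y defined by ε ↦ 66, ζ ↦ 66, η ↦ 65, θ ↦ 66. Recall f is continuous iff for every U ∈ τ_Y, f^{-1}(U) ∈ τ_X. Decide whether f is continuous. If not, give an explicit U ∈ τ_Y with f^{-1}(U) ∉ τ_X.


f is NOT continuous.

Compute f^{-1}(U) for each U ∈ τ_Y:
  U = ∅: f^{-1}(U) = ∅ ∈ τ_X ✓.
  U = {66}: f^{-1}(U) = {ε, ζ, θ} ∉ τ_X ✗.
  U = {65, 67}: f^{-1}(U) = {η} ∉ τ_X ✗.
  U = {65, 66, 67}: f^{-1}(U) = {ε, ζ, η, θ} ∈ τ_X ✓.
Found U = {66} with f^{-1}(U) = {ε, ζ, θ} not in τ_X. Therefore f is NOT continuous.


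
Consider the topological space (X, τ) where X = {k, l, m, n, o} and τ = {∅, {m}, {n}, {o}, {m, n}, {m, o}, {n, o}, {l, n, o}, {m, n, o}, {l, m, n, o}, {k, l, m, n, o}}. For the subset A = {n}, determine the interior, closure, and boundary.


int(A) = {n}, cl(A) = {k, l, n}, ∂A = {k, l}.

Closed sets in (X, τ) are complements of opens:
  closed(X, τ) = {∅, {k}, {k, l}, {k, m}, {k, l, m}, {k, l, n}, {k, l, o}, {k, l, m, n}, {k, l, m, o}, {k, l, n, o}, {k, l, m, n, o}}.
int(A) = ⋃ {U ∈ τ : U ⊆ A}. Opens contained in A: ∅, {n}.
Taking the union of these: int(A) = {n}.
cl(A) = ⋂ {C closed : A ⊆ C}. Closed sets containing A: {k, l, n}, {k, l, m, n}, {k, l, n, o}, {k, l, m, n, o}.
Intersecting these: cl(A) = {k, l, n}.
∂A = cl(A) ∖ int(A) = {k, l, n} ∖ {n} = {k, l}.


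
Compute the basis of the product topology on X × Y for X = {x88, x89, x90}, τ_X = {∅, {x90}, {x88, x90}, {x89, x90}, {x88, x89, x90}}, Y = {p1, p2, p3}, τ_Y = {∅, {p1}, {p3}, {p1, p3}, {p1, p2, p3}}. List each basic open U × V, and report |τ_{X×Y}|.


Basis B = {∅ × ∅, {x90} × {p1}, {x90} × {p3}, {x88, x90} × {p1}, {x88, x90} × {p3}, {x89, x90} × {p1}, {x89, x90} × {p3}, {x90} × {p1, p3}, {x88, x89, x90} × {p1}, {x88, x89, x90} × {p3}, {x90} × {p1, p2, p3}, {x88, x90} × {p1, p3}, {x89, x90} × {p1, p3}, {x88, x90} × {p1, p2, p3}, {x88, x89, x90} × {p1, p3}, {x89, x90} × {p1, p2, p3}, {x88, x89, x90} × {p1, p2, p3}}; |τ_{X×Y}| = 50.

Enumerate products U × V with U ∈ τ_X, V ∈ τ_Y (deduplicated):
  ∅ × ∅ = {} (∅)
  {x90} × {p1} = {(x90,p1)}
  {x90} × {p3} = {(x90,p3)}
  {x88, x90} × {p1} = {(x88,p1), (x90,p1)}
  {x88, x90} × {p3} = {(x88,p3), (x90,p3)}
  {x89, x90} × {p1} = {(x89,p1), (x90,p1)}
  {x89, x90} × {p3} = {(x89,p3), (x90,p3)}
  {x90} × {p1, p3} = {(x90,p1), (x90,p3)}
  {x88, x89, x90} × {p1} = {(x88,p1), (x89,p1), (x90,p1)}
  {x88, x89, x90} × {p3} = {(x88,p3), (x89,p3), (x90,p3)}
  {x90} × {p1, p2, p3} = {(x90,p1), (x90,p2), (x90,p3)}
  {x88, x90} × {p1, p3} = {(x88,p1), (x88,p3), (x90,p1), (x90,p3)}
  {x89, x90} × {p1, p3} = {(x89,p1), (x89,p3), (x90,p1), (x90,p3)}
  {x88, x90} × {p1, p2, p3} = {(x88,p1), (x88,p2), (x88,p3), (x90,p1), (x90,p2), (x90,p3)}
  {x88, x89, x90} × {p1, p3} = {(x88,p1), (x88,p3), (x89,p1), (x89,p3), (x90,p1), (x90,p3)}
  {x89, x90} × {p1, p2, p3} = {(x89,p1), (x89,p2), (x89,p3), (x90,p1), (x90,p2), (x90,p3)}
  {x88, x89, x90} × {p1, p2, p3} = {(x88,p1), (x88,p2), (x88,p3), (x89,p1), (x89,p2), (x89,p3), (x90,p1), (x90,p2), (x90,p3)}
These 17 distinct sets form the basis B.
Close under arbitrary unions to get τ_{X×Y}; counting gives |τ_{X×Y}| = 50.


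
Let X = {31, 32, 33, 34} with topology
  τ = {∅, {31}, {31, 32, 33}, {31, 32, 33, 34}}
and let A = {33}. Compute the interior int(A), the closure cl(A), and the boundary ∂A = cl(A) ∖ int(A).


int(A) = ∅, cl(A) = {32, 33, 34}, ∂A = {32, 33, 34}.

Closed sets in (X, τ) are complements of opens:
  closed(X, τ) = {∅, {34}, {32, 33, 34}, {31, 32, 33, 34}}.
int(A) = ⋃ {U ∈ τ : U ⊆ A}. Opens contained in A: ∅.
Taking the union of these: int(A) = ∅.
cl(A) = ⋂ {C closed : A ⊆ C}. Closed sets containing A: {32, 33, 34}, {31, 32, 33, 34}.
Intersecting these: cl(A) = {32, 33, 34}.
∂A = cl(A) ∖ int(A) = {32, 33, 34} ∖ ∅ = {32, 33, 34}.


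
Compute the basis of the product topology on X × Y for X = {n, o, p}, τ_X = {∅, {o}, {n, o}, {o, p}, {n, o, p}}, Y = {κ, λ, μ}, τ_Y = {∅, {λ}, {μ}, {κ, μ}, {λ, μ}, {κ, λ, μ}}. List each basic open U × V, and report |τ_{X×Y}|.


Basis B = {∅ × ∅, {o} × {λ}, {o} × {μ}, {n, o} × {λ}, {n, o} × {μ}, {o} × {κ, μ}, {o} × {λ, μ}, {o, p} × {λ}, {o, p} × {μ}, {n, o, p} × {λ}, {n, o, p} × {μ}, {o} × {κ, λ, μ}, {n, o} × {κ, μ}, {n, o} × {λ, μ}, {o, p} × {κ, μ}, {o, p} × {λ, μ}, {n, o} × {κ, λ, μ}, {n, o, p} × {κ, μ}, {n, o, p} × {λ, μ}, {o, p} × {κ, λ, μ}, {n, o, p} × {κ, λ, μ}}; |τ_{X×Y}| = 70.

Enumerate products U × V with U ∈ τ_X, V ∈ τ_Y (deduplicated):
  ∅ × ∅ = {} (∅)
  {o} × {λ} = {(o,λ)}
  {o} × {μ} = {(o,μ)}
  {n, o} × {λ} = {(n,λ), (o,λ)}
  {n, o} × {μ} = {(n,μ), (o,μ)}
  {o} × {κ, μ} = {(o,κ), (o,μ)}
  {o} × {λ, μ} = {(o,λ), (o,μ)}
  {o, p} × {λ} = {(o,λ), (p,λ)}
  {o, p} × {μ} = {(o,μ), (p,μ)}
  {n, o, p} × {λ} = {(n,λ), (o,λ), (p,λ)}
  {n, o, p} × {μ} = {(n,μ), (o,μ), (p,μ)}
  {o} × {κ, λ, μ} = {(o,κ), (o,λ), (o,μ)}
  {n, o} × {κ, μ} = {(n,κ), (n,μ), (o,κ), (o,μ)}
  {n, o} × {λ, μ} = {(n,λ), (n,μ), (o,λ), (o,μ)}
  {o, p} × {κ, μ} = {(o,κ), (o,μ), (p,κ), (p,μ)}
  {o, p} × {λ, μ} = {(o,λ), (o,μ), (p,λ), (p,μ)}
  {n, o} × {κ, λ, μ} = {(n,κ), (n,λ), (n,μ), (o,κ), (o,λ), (o,μ)}
  {n, o, p} × {κ, μ} = {(n,κ), (n,μ), (o,κ), (o,μ), (p,κ), (p,μ)}
  {n, o, p} × {λ, μ} = {(n,λ), (n,μ), (o,λ), (o,μ), (p,λ), (p,μ)}
  {o, p} × {κ, λ, μ} = {(o,κ), (o,λ), (o,μ), (p,κ), (p,λ), (p,μ)}
  {n, o, p} × {κ, λ, μ} = {(n,κ), (n,λ), (n,μ), (o,κ), (o,λ), (o,μ), (p,κ), (p,λ), (p,μ)}
These 21 distinct sets form the basis B.
Close under arbitrary unions to get τ_{X×Y}; counting gives |τ_{X×Y}| = 70.


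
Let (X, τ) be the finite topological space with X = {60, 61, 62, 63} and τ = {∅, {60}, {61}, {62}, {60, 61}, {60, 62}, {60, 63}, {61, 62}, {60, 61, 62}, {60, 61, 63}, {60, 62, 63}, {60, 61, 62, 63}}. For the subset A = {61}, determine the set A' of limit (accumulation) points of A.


A' = ∅

For each x ∈ X, list the open sets U ∈ τ with x ∈ U, then check whether U ∩ (A ∖ {x}) ≠ ∅ for every such U.
  x = 60: open {60} ∋ x has {60} ∩ (A ∖ {60}) = ∅, so x is NOT a limit point.
  x = 61: open {61} ∋ x has {61} ∩ (A ∖ {61}) = ∅, so x is NOT a limit point.
  x = 62: open {62} ∋ x has {62} ∩ (A ∖ {62}) = ∅, so x is NOT a limit point.
  x = 63: open {60, 63} ∋ x has {60, 63} ∩ (A ∖ {63}) = ∅, so x is NOT a limit point.
Collecting: A' = ∅.


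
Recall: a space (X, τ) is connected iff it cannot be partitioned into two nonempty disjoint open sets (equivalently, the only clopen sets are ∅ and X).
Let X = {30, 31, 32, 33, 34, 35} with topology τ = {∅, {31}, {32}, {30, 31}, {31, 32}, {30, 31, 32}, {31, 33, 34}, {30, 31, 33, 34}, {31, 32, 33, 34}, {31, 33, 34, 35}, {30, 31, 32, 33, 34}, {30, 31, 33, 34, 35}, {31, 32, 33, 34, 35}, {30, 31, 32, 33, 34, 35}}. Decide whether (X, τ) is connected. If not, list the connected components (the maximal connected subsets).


(X, τ) is disconnected; components = [{32}, {30, 31, 33, 34, 35}].

Find clopen sets (U ∈ τ with X ∖ U ∈ τ):
  U = ∅, X ∖ U = {30, 31, 32, 33, 34, 35} — both open, so U is clopen.
  U = {32}, X ∖ U = {30, 31, 33, 34, 35} — both open, so U is clopen.
  U = {30, 31, 33, 34, 35}, X ∖ U = {32} — both open, so U is clopen.
  U = {30, 31, 32, 33, 34, 35}, X ∖ U = ∅ — both open, so U is clopen.
Nontrivial clopen(s) exist: e.g. {32}. So (X, τ) is disconnected.
Compute connected components by grouping points that agree on all clopens:
  component: {32}
  component: {30, 31, 33, 34, 35}


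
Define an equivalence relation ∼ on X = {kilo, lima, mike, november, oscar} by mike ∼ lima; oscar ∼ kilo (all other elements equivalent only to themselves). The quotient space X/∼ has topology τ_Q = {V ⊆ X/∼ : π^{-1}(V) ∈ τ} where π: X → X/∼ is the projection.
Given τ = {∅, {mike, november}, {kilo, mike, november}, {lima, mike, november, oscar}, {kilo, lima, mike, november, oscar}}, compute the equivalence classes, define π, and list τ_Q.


X/∼ = {[kilo=oscar], [lima=mike], [november]}; |τ_Q| = 2.

Equivalence classes: [kilo=oscar], [lima=mike], [november].
Quotient map π: X → X/∼ sends kilo ↦ [kilo=oscar], lima ↦ [lima=mike], mike ↦ [lima=mike], november ↦ [november], oscar ↦ [kilo=oscar].
For each subset V ⊆ X/∼, compute π^{-1}(V) ⊆ X and check whether π^{-1}(V) ∈ τ. V is open in τ_Q iff π^{-1}(V) ∈ τ.
  V = {}: π^{-1}(V) = ∅ ∈ τ ✓.
  V = {[kilo=oscar]}: π^{-1}(V) = {kilo, oscar} ∉ τ ✗.
  V = {[lima=mike]}: π^{-1}(V) = {lima, mike} ∉ τ ✗.
  V = {[kilo=oscar], [lima=mike]}: π^{-1}(V) = {kilo, lima, mike, oscar} ∉ τ ✗.
  V = {[november]}: π^{-1}(V) = {november} ∉ τ ✗.
  V = {[kilo=oscar], [november]}: π^{-1}(V) = {kilo, november, oscar} ∉ τ ✗.
  V = {[lima=mike], [november]}: π^{-1}(V) = {lima, mike, november} ∉ τ ✗.
  V = {[kilo=oscar], [lima=mike], [november]}: π^{-1}(V) = {kilo, lima, mike, november, oscar} ∈ τ ✓.
Open sets in the quotient: τ_Q = {{}, {[kilo=oscar], [lima=mike], [november]}} (2 elements).
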